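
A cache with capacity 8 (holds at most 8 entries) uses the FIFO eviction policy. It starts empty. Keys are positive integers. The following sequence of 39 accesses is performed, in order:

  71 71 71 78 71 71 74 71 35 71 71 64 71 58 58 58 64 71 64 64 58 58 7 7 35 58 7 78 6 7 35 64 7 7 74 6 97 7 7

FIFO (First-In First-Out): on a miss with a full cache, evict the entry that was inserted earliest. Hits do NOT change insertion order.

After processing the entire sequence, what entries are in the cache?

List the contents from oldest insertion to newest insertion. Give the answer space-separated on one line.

Answer: 78 74 35 64 58 7 6 97

Derivation:
FIFO simulation (capacity=8):
  1. access 71: MISS. Cache (old->new): [71]
  2. access 71: HIT. Cache (old->new): [71]
  3. access 71: HIT. Cache (old->new): [71]
  4. access 78: MISS. Cache (old->new): [71 78]
  5. access 71: HIT. Cache (old->new): [71 78]
  6. access 71: HIT. Cache (old->new): [71 78]
  7. access 74: MISS. Cache (old->new): [71 78 74]
  8. access 71: HIT. Cache (old->new): [71 78 74]
  9. access 35: MISS. Cache (old->new): [71 78 74 35]
  10. access 71: HIT. Cache (old->new): [71 78 74 35]
  11. access 71: HIT. Cache (old->new): [71 78 74 35]
  12. access 64: MISS. Cache (old->new): [71 78 74 35 64]
  13. access 71: HIT. Cache (old->new): [71 78 74 35 64]
  14. access 58: MISS. Cache (old->new): [71 78 74 35 64 58]
  15. access 58: HIT. Cache (old->new): [71 78 74 35 64 58]
  16. access 58: HIT. Cache (old->new): [71 78 74 35 64 58]
  17. access 64: HIT. Cache (old->new): [71 78 74 35 64 58]
  18. access 71: HIT. Cache (old->new): [71 78 74 35 64 58]
  19. access 64: HIT. Cache (old->new): [71 78 74 35 64 58]
  20. access 64: HIT. Cache (old->new): [71 78 74 35 64 58]
  21. access 58: HIT. Cache (old->new): [71 78 74 35 64 58]
  22. access 58: HIT. Cache (old->new): [71 78 74 35 64 58]
  23. access 7: MISS. Cache (old->new): [71 78 74 35 64 58 7]
  24. access 7: HIT. Cache (old->new): [71 78 74 35 64 58 7]
  25. access 35: HIT. Cache (old->new): [71 78 74 35 64 58 7]
  26. access 58: HIT. Cache (old->new): [71 78 74 35 64 58 7]
  27. access 7: HIT. Cache (old->new): [71 78 74 35 64 58 7]
  28. access 78: HIT. Cache (old->new): [71 78 74 35 64 58 7]
  29. access 6: MISS. Cache (old->new): [71 78 74 35 64 58 7 6]
  30. access 7: HIT. Cache (old->new): [71 78 74 35 64 58 7 6]
  31. access 35: HIT. Cache (old->new): [71 78 74 35 64 58 7 6]
  32. access 64: HIT. Cache (old->new): [71 78 74 35 64 58 7 6]
  33. access 7: HIT. Cache (old->new): [71 78 74 35 64 58 7 6]
  34. access 7: HIT. Cache (old->new): [71 78 74 35 64 58 7 6]
  35. access 74: HIT. Cache (old->new): [71 78 74 35 64 58 7 6]
  36. access 6: HIT. Cache (old->new): [71 78 74 35 64 58 7 6]
  37. access 97: MISS, evict 71. Cache (old->new): [78 74 35 64 58 7 6 97]
  38. access 7: HIT. Cache (old->new): [78 74 35 64 58 7 6 97]
  39. access 7: HIT. Cache (old->new): [78 74 35 64 58 7 6 97]
Total: 30 hits, 9 misses, 1 evictions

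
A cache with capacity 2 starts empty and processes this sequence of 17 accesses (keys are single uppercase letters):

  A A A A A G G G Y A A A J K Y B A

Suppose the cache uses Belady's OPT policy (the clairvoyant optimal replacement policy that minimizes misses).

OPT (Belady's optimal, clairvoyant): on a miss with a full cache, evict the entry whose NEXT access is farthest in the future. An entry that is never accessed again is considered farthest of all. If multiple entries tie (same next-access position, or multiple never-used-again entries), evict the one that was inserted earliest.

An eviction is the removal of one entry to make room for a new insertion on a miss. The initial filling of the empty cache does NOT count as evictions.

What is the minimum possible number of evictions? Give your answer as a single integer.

OPT (Belady) simulation (capacity=2):
  1. access A: MISS. Cache: [A]
  2. access A: HIT. Next use of A: step 3. Cache: [A]
  3. access A: HIT. Next use of A: step 4. Cache: [A]
  4. access A: HIT. Next use of A: step 5. Cache: [A]
  5. access A: HIT. Next use of A: step 10. Cache: [A]
  6. access G: MISS. Cache: [A G]
  7. access G: HIT. Next use of G: step 8. Cache: [A G]
  8. access G: HIT. Next use of G: never. Cache: [A G]
  9. access Y: MISS, evict G (next use: never). Cache: [A Y]
  10. access A: HIT. Next use of A: step 11. Cache: [A Y]
  11. access A: HIT. Next use of A: step 12. Cache: [A Y]
  12. access A: HIT. Next use of A: step 17. Cache: [A Y]
  13. access J: MISS, evict A (next use: step 17). Cache: [Y J]
  14. access K: MISS, evict J (next use: never). Cache: [Y K]
  15. access Y: HIT. Next use of Y: never. Cache: [Y K]
  16. access B: MISS, evict Y (next use: never). Cache: [K B]
  17. access A: MISS, evict K (next use: never). Cache: [B A]
Total: 10 hits, 7 misses, 5 evictions

Answer: 5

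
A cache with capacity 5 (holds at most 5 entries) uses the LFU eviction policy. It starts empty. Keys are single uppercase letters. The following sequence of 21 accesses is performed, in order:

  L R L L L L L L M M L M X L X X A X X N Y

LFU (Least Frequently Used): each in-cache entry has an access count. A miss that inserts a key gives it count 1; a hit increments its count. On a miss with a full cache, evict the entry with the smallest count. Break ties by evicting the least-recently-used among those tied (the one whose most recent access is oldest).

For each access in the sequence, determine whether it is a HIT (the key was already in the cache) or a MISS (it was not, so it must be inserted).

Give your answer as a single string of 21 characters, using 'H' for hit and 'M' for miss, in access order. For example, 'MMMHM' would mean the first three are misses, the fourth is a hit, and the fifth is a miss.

Answer: MMHHHHHHMHHHMHHHMHHMM

Derivation:
LFU simulation (capacity=5):
  1. access L: MISS. Cache: [L(c=1)]
  2. access R: MISS. Cache: [L(c=1) R(c=1)]
  3. access L: HIT, count now 2. Cache: [R(c=1) L(c=2)]
  4. access L: HIT, count now 3. Cache: [R(c=1) L(c=3)]
  5. access L: HIT, count now 4. Cache: [R(c=1) L(c=4)]
  6. access L: HIT, count now 5. Cache: [R(c=1) L(c=5)]
  7. access L: HIT, count now 6. Cache: [R(c=1) L(c=6)]
  8. access L: HIT, count now 7. Cache: [R(c=1) L(c=7)]
  9. access M: MISS. Cache: [R(c=1) M(c=1) L(c=7)]
  10. access M: HIT, count now 2. Cache: [R(c=1) M(c=2) L(c=7)]
  11. access L: HIT, count now 8. Cache: [R(c=1) M(c=2) L(c=8)]
  12. access M: HIT, count now 3. Cache: [R(c=1) M(c=3) L(c=8)]
  13. access X: MISS. Cache: [R(c=1) X(c=1) M(c=3) L(c=8)]
  14. access L: HIT, count now 9. Cache: [R(c=1) X(c=1) M(c=3) L(c=9)]
  15. access X: HIT, count now 2. Cache: [R(c=1) X(c=2) M(c=3) L(c=9)]
  16. access X: HIT, count now 3. Cache: [R(c=1) M(c=3) X(c=3) L(c=9)]
  17. access A: MISS. Cache: [R(c=1) A(c=1) M(c=3) X(c=3) L(c=9)]
  18. access X: HIT, count now 4. Cache: [R(c=1) A(c=1) M(c=3) X(c=4) L(c=9)]
  19. access X: HIT, count now 5. Cache: [R(c=1) A(c=1) M(c=3) X(c=5) L(c=9)]
  20. access N: MISS, evict R(c=1). Cache: [A(c=1) N(c=1) M(c=3) X(c=5) L(c=9)]
  21. access Y: MISS, evict A(c=1). Cache: [N(c=1) Y(c=1) M(c=3) X(c=5) L(c=9)]
Total: 14 hits, 7 misses, 2 evictions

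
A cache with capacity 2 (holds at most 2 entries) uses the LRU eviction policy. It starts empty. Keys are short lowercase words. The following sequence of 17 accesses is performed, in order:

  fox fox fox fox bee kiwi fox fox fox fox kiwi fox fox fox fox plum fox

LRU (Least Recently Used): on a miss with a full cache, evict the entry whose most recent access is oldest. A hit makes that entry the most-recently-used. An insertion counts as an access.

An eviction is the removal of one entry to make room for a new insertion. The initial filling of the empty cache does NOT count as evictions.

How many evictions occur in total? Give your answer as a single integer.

Answer: 3

Derivation:
LRU simulation (capacity=2):
  1. access fox: MISS. Cache (LRU->MRU): [fox]
  2. access fox: HIT. Cache (LRU->MRU): [fox]
  3. access fox: HIT. Cache (LRU->MRU): [fox]
  4. access fox: HIT. Cache (LRU->MRU): [fox]
  5. access bee: MISS. Cache (LRU->MRU): [fox bee]
  6. access kiwi: MISS, evict fox. Cache (LRU->MRU): [bee kiwi]
  7. access fox: MISS, evict bee. Cache (LRU->MRU): [kiwi fox]
  8. access fox: HIT. Cache (LRU->MRU): [kiwi fox]
  9. access fox: HIT. Cache (LRU->MRU): [kiwi fox]
  10. access fox: HIT. Cache (LRU->MRU): [kiwi fox]
  11. access kiwi: HIT. Cache (LRU->MRU): [fox kiwi]
  12. access fox: HIT. Cache (LRU->MRU): [kiwi fox]
  13. access fox: HIT. Cache (LRU->MRU): [kiwi fox]
  14. access fox: HIT. Cache (LRU->MRU): [kiwi fox]
  15. access fox: HIT. Cache (LRU->MRU): [kiwi fox]
  16. access plum: MISS, evict kiwi. Cache (LRU->MRU): [fox plum]
  17. access fox: HIT. Cache (LRU->MRU): [plum fox]
Total: 12 hits, 5 misses, 3 evictions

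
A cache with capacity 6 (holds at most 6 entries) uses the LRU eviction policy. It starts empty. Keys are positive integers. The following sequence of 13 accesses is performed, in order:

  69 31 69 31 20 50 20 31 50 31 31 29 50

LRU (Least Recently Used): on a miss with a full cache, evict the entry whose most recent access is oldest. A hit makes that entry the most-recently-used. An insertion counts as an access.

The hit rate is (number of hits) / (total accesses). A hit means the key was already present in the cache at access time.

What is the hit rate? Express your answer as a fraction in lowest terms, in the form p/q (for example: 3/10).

LRU simulation (capacity=6):
  1. access 69: MISS. Cache (LRU->MRU): [69]
  2. access 31: MISS. Cache (LRU->MRU): [69 31]
  3. access 69: HIT. Cache (LRU->MRU): [31 69]
  4. access 31: HIT. Cache (LRU->MRU): [69 31]
  5. access 20: MISS. Cache (LRU->MRU): [69 31 20]
  6. access 50: MISS. Cache (LRU->MRU): [69 31 20 50]
  7. access 20: HIT. Cache (LRU->MRU): [69 31 50 20]
  8. access 31: HIT. Cache (LRU->MRU): [69 50 20 31]
  9. access 50: HIT. Cache (LRU->MRU): [69 20 31 50]
  10. access 31: HIT. Cache (LRU->MRU): [69 20 50 31]
  11. access 31: HIT. Cache (LRU->MRU): [69 20 50 31]
  12. access 29: MISS. Cache (LRU->MRU): [69 20 50 31 29]
  13. access 50: HIT. Cache (LRU->MRU): [69 20 31 29 50]
Total: 8 hits, 5 misses, 0 evictions

Hit rate = 8/13

Answer: 8/13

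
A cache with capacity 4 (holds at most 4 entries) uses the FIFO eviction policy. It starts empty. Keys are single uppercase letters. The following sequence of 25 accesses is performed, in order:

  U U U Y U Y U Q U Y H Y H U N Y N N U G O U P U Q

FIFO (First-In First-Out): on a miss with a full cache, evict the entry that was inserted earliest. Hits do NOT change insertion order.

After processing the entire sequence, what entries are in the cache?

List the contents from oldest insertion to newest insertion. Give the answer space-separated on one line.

FIFO simulation (capacity=4):
  1. access U: MISS. Cache (old->new): [U]
  2. access U: HIT. Cache (old->new): [U]
  3. access U: HIT. Cache (old->new): [U]
  4. access Y: MISS. Cache (old->new): [U Y]
  5. access U: HIT. Cache (old->new): [U Y]
  6. access Y: HIT. Cache (old->new): [U Y]
  7. access U: HIT. Cache (old->new): [U Y]
  8. access Q: MISS. Cache (old->new): [U Y Q]
  9. access U: HIT. Cache (old->new): [U Y Q]
  10. access Y: HIT. Cache (old->new): [U Y Q]
  11. access H: MISS. Cache (old->new): [U Y Q H]
  12. access Y: HIT. Cache (old->new): [U Y Q H]
  13. access H: HIT. Cache (old->new): [U Y Q H]
  14. access U: HIT. Cache (old->new): [U Y Q H]
  15. access N: MISS, evict U. Cache (old->new): [Y Q H N]
  16. access Y: HIT. Cache (old->new): [Y Q H N]
  17. access N: HIT. Cache (old->new): [Y Q H N]
  18. access N: HIT. Cache (old->new): [Y Q H N]
  19. access U: MISS, evict Y. Cache (old->new): [Q H N U]
  20. access G: MISS, evict Q. Cache (old->new): [H N U G]
  21. access O: MISS, evict H. Cache (old->new): [N U G O]
  22. access U: HIT. Cache (old->new): [N U G O]
  23. access P: MISS, evict N. Cache (old->new): [U G O P]
  24. access U: HIT. Cache (old->new): [U G O P]
  25. access Q: MISS, evict U. Cache (old->new): [G O P Q]
Total: 15 hits, 10 misses, 6 evictions

Answer: G O P Q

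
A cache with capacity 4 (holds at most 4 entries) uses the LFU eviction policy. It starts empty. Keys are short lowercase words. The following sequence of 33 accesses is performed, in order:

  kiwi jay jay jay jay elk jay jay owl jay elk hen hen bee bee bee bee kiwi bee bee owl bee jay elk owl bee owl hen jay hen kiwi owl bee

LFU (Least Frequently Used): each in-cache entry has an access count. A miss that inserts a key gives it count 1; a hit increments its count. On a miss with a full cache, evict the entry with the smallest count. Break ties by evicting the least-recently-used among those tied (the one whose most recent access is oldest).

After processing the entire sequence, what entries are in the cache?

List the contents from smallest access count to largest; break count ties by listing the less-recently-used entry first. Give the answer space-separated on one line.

LFU simulation (capacity=4):
  1. access kiwi: MISS. Cache: [kiwi(c=1)]
  2. access jay: MISS. Cache: [kiwi(c=1) jay(c=1)]
  3. access jay: HIT, count now 2. Cache: [kiwi(c=1) jay(c=2)]
  4. access jay: HIT, count now 3. Cache: [kiwi(c=1) jay(c=3)]
  5. access jay: HIT, count now 4. Cache: [kiwi(c=1) jay(c=4)]
  6. access elk: MISS. Cache: [kiwi(c=1) elk(c=1) jay(c=4)]
  7. access jay: HIT, count now 5. Cache: [kiwi(c=1) elk(c=1) jay(c=5)]
  8. access jay: HIT, count now 6. Cache: [kiwi(c=1) elk(c=1) jay(c=6)]
  9. access owl: MISS. Cache: [kiwi(c=1) elk(c=1) owl(c=1) jay(c=6)]
  10. access jay: HIT, count now 7. Cache: [kiwi(c=1) elk(c=1) owl(c=1) jay(c=7)]
  11. access elk: HIT, count now 2. Cache: [kiwi(c=1) owl(c=1) elk(c=2) jay(c=7)]
  12. access hen: MISS, evict kiwi(c=1). Cache: [owl(c=1) hen(c=1) elk(c=2) jay(c=7)]
  13. access hen: HIT, count now 2. Cache: [owl(c=1) elk(c=2) hen(c=2) jay(c=7)]
  14. access bee: MISS, evict owl(c=1). Cache: [bee(c=1) elk(c=2) hen(c=2) jay(c=7)]
  15. access bee: HIT, count now 2. Cache: [elk(c=2) hen(c=2) bee(c=2) jay(c=7)]
  16. access bee: HIT, count now 3. Cache: [elk(c=2) hen(c=2) bee(c=3) jay(c=7)]
  17. access bee: HIT, count now 4. Cache: [elk(c=2) hen(c=2) bee(c=4) jay(c=7)]
  18. access kiwi: MISS, evict elk(c=2). Cache: [kiwi(c=1) hen(c=2) bee(c=4) jay(c=7)]
  19. access bee: HIT, count now 5. Cache: [kiwi(c=1) hen(c=2) bee(c=5) jay(c=7)]
  20. access bee: HIT, count now 6. Cache: [kiwi(c=1) hen(c=2) bee(c=6) jay(c=7)]
  21. access owl: MISS, evict kiwi(c=1). Cache: [owl(c=1) hen(c=2) bee(c=6) jay(c=7)]
  22. access bee: HIT, count now 7. Cache: [owl(c=1) hen(c=2) jay(c=7) bee(c=7)]
  23. access jay: HIT, count now 8. Cache: [owl(c=1) hen(c=2) bee(c=7) jay(c=8)]
  24. access elk: MISS, evict owl(c=1). Cache: [elk(c=1) hen(c=2) bee(c=7) jay(c=8)]
  25. access owl: MISS, evict elk(c=1). Cache: [owl(c=1) hen(c=2) bee(c=7) jay(c=8)]
  26. access bee: HIT, count now 8. Cache: [owl(c=1) hen(c=2) jay(c=8) bee(c=8)]
  27. access owl: HIT, count now 2. Cache: [hen(c=2) owl(c=2) jay(c=8) bee(c=8)]
  28. access hen: HIT, count now 3. Cache: [owl(c=2) hen(c=3) jay(c=8) bee(c=8)]
  29. access jay: HIT, count now 9. Cache: [owl(c=2) hen(c=3) bee(c=8) jay(c=9)]
  30. access hen: HIT, count now 4. Cache: [owl(c=2) hen(c=4) bee(c=8) jay(c=9)]
  31. access kiwi: MISS, evict owl(c=2). Cache: [kiwi(c=1) hen(c=4) bee(c=8) jay(c=9)]
  32. access owl: MISS, evict kiwi(c=1). Cache: [owl(c=1) hen(c=4) bee(c=8) jay(c=9)]
  33. access bee: HIT, count now 9. Cache: [owl(c=1) hen(c=4) jay(c=9) bee(c=9)]
Total: 21 hits, 12 misses, 8 evictions

Answer: owl hen jay bee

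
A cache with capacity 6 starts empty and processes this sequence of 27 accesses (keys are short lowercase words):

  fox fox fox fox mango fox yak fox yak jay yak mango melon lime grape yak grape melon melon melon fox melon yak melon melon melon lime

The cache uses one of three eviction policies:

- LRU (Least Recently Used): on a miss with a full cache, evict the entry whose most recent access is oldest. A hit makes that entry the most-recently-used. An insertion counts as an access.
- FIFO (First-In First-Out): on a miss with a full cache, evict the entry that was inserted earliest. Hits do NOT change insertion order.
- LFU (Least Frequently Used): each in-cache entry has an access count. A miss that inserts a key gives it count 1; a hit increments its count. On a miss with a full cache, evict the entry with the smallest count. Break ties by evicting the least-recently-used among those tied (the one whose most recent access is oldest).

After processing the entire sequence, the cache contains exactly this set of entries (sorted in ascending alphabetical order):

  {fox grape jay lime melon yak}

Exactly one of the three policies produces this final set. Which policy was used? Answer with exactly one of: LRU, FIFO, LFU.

Simulating under each policy and comparing final sets:
  LRU: final set = {fox grape lime mango melon yak} -> differs
  FIFO: final set = {fox grape jay lime melon yak} -> MATCHES target
  LFU: final set = {fox grape lime mango melon yak} -> differs
Only FIFO produces the target set.

Answer: FIFO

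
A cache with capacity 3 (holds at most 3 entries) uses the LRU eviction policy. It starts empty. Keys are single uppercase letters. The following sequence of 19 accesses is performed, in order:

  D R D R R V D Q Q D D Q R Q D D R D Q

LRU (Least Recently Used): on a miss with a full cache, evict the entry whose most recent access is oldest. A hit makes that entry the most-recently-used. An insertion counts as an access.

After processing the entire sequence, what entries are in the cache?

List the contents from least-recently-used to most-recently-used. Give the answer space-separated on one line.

Answer: R D Q

Derivation:
LRU simulation (capacity=3):
  1. access D: MISS. Cache (LRU->MRU): [D]
  2. access R: MISS. Cache (LRU->MRU): [D R]
  3. access D: HIT. Cache (LRU->MRU): [R D]
  4. access R: HIT. Cache (LRU->MRU): [D R]
  5. access R: HIT. Cache (LRU->MRU): [D R]
  6. access V: MISS. Cache (LRU->MRU): [D R V]
  7. access D: HIT. Cache (LRU->MRU): [R V D]
  8. access Q: MISS, evict R. Cache (LRU->MRU): [V D Q]
  9. access Q: HIT. Cache (LRU->MRU): [V D Q]
  10. access D: HIT. Cache (LRU->MRU): [V Q D]
  11. access D: HIT. Cache (LRU->MRU): [V Q D]
  12. access Q: HIT. Cache (LRU->MRU): [V D Q]
  13. access R: MISS, evict V. Cache (LRU->MRU): [D Q R]
  14. access Q: HIT. Cache (LRU->MRU): [D R Q]
  15. access D: HIT. Cache (LRU->MRU): [R Q D]
  16. access D: HIT. Cache (LRU->MRU): [R Q D]
  17. access R: HIT. Cache (LRU->MRU): [Q D R]
  18. access D: HIT. Cache (LRU->MRU): [Q R D]
  19. access Q: HIT. Cache (LRU->MRU): [R D Q]
Total: 14 hits, 5 misses, 2 evictions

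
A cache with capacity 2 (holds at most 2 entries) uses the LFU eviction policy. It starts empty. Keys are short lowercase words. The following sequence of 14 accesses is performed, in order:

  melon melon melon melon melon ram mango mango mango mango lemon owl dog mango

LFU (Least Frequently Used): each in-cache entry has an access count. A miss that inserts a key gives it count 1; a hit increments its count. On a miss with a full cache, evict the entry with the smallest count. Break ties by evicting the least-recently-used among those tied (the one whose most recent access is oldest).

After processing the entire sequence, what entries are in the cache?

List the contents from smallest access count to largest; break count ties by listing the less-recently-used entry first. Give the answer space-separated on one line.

LFU simulation (capacity=2):
  1. access melon: MISS. Cache: [melon(c=1)]
  2. access melon: HIT, count now 2. Cache: [melon(c=2)]
  3. access melon: HIT, count now 3. Cache: [melon(c=3)]
  4. access melon: HIT, count now 4. Cache: [melon(c=4)]
  5. access melon: HIT, count now 5. Cache: [melon(c=5)]
  6. access ram: MISS. Cache: [ram(c=1) melon(c=5)]
  7. access mango: MISS, evict ram(c=1). Cache: [mango(c=1) melon(c=5)]
  8. access mango: HIT, count now 2. Cache: [mango(c=2) melon(c=5)]
  9. access mango: HIT, count now 3. Cache: [mango(c=3) melon(c=5)]
  10. access mango: HIT, count now 4. Cache: [mango(c=4) melon(c=5)]
  11. access lemon: MISS, evict mango(c=4). Cache: [lemon(c=1) melon(c=5)]
  12. access owl: MISS, evict lemon(c=1). Cache: [owl(c=1) melon(c=5)]
  13. access dog: MISS, evict owl(c=1). Cache: [dog(c=1) melon(c=5)]
  14. access mango: MISS, evict dog(c=1). Cache: [mango(c=1) melon(c=5)]
Total: 7 hits, 7 misses, 5 evictions

Answer: mango melon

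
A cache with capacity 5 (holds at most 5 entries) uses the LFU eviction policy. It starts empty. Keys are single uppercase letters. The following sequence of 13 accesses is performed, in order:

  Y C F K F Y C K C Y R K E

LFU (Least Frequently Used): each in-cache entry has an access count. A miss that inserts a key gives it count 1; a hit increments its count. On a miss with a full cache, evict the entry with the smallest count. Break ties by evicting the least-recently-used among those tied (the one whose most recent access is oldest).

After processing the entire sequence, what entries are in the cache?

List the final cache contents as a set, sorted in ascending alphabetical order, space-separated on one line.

LFU simulation (capacity=5):
  1. access Y: MISS. Cache: [Y(c=1)]
  2. access C: MISS. Cache: [Y(c=1) C(c=1)]
  3. access F: MISS. Cache: [Y(c=1) C(c=1) F(c=1)]
  4. access K: MISS. Cache: [Y(c=1) C(c=1) F(c=1) K(c=1)]
  5. access F: HIT, count now 2. Cache: [Y(c=1) C(c=1) K(c=1) F(c=2)]
  6. access Y: HIT, count now 2. Cache: [C(c=1) K(c=1) F(c=2) Y(c=2)]
  7. access C: HIT, count now 2. Cache: [K(c=1) F(c=2) Y(c=2) C(c=2)]
  8. access K: HIT, count now 2. Cache: [F(c=2) Y(c=2) C(c=2) K(c=2)]
  9. access C: HIT, count now 3. Cache: [F(c=2) Y(c=2) K(c=2) C(c=3)]
  10. access Y: HIT, count now 3. Cache: [F(c=2) K(c=2) C(c=3) Y(c=3)]
  11. access R: MISS. Cache: [R(c=1) F(c=2) K(c=2) C(c=3) Y(c=3)]
  12. access K: HIT, count now 3. Cache: [R(c=1) F(c=2) C(c=3) Y(c=3) K(c=3)]
  13. access E: MISS, evict R(c=1). Cache: [E(c=1) F(c=2) C(c=3) Y(c=3) K(c=3)]
Total: 7 hits, 6 misses, 1 evictions

Answer: C E F K Y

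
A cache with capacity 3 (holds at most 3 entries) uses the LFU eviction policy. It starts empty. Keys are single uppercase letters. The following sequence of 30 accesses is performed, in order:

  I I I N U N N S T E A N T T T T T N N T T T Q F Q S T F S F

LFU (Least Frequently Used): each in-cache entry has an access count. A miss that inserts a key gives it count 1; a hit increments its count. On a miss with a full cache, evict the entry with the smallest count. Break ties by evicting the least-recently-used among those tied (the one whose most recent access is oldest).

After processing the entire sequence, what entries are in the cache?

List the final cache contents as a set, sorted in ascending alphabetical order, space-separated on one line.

LFU simulation (capacity=3):
  1. access I: MISS. Cache: [I(c=1)]
  2. access I: HIT, count now 2. Cache: [I(c=2)]
  3. access I: HIT, count now 3. Cache: [I(c=3)]
  4. access N: MISS. Cache: [N(c=1) I(c=3)]
  5. access U: MISS. Cache: [N(c=1) U(c=1) I(c=3)]
  6. access N: HIT, count now 2. Cache: [U(c=1) N(c=2) I(c=3)]
  7. access N: HIT, count now 3. Cache: [U(c=1) I(c=3) N(c=3)]
  8. access S: MISS, evict U(c=1). Cache: [S(c=1) I(c=3) N(c=3)]
  9. access T: MISS, evict S(c=1). Cache: [T(c=1) I(c=3) N(c=3)]
  10. access E: MISS, evict T(c=1). Cache: [E(c=1) I(c=3) N(c=3)]
  11. access A: MISS, evict E(c=1). Cache: [A(c=1) I(c=3) N(c=3)]
  12. access N: HIT, count now 4. Cache: [A(c=1) I(c=3) N(c=4)]
  13. access T: MISS, evict A(c=1). Cache: [T(c=1) I(c=3) N(c=4)]
  14. access T: HIT, count now 2. Cache: [T(c=2) I(c=3) N(c=4)]
  15. access T: HIT, count now 3. Cache: [I(c=3) T(c=3) N(c=4)]
  16. access T: HIT, count now 4. Cache: [I(c=3) N(c=4) T(c=4)]
  17. access T: HIT, count now 5. Cache: [I(c=3) N(c=4) T(c=5)]
  18. access N: HIT, count now 5. Cache: [I(c=3) T(c=5) N(c=5)]
  19. access N: HIT, count now 6. Cache: [I(c=3) T(c=5) N(c=6)]
  20. access T: HIT, count now 6. Cache: [I(c=3) N(c=6) T(c=6)]
  21. access T: HIT, count now 7. Cache: [I(c=3) N(c=6) T(c=7)]
  22. access T: HIT, count now 8. Cache: [I(c=3) N(c=6) T(c=8)]
  23. access Q: MISS, evict I(c=3). Cache: [Q(c=1) N(c=6) T(c=8)]
  24. access F: MISS, evict Q(c=1). Cache: [F(c=1) N(c=6) T(c=8)]
  25. access Q: MISS, evict F(c=1). Cache: [Q(c=1) N(c=6) T(c=8)]
  26. access S: MISS, evict Q(c=1). Cache: [S(c=1) N(c=6) T(c=8)]
  27. access T: HIT, count now 9. Cache: [S(c=1) N(c=6) T(c=9)]
  28. access F: MISS, evict S(c=1). Cache: [F(c=1) N(c=6) T(c=9)]
  29. access S: MISS, evict F(c=1). Cache: [S(c=1) N(c=6) T(c=9)]
  30. access F: MISS, evict S(c=1). Cache: [F(c=1) N(c=6) T(c=9)]
Total: 15 hits, 15 misses, 12 evictions

Answer: F N T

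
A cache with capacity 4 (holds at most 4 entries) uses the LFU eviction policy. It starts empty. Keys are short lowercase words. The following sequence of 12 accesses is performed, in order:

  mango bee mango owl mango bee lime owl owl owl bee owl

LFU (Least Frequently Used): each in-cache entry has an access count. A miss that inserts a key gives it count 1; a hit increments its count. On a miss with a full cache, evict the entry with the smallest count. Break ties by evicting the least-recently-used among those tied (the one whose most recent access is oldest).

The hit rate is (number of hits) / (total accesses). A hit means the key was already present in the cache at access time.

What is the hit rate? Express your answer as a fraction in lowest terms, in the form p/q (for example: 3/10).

LFU simulation (capacity=4):
  1. access mango: MISS. Cache: [mango(c=1)]
  2. access bee: MISS. Cache: [mango(c=1) bee(c=1)]
  3. access mango: HIT, count now 2. Cache: [bee(c=1) mango(c=2)]
  4. access owl: MISS. Cache: [bee(c=1) owl(c=1) mango(c=2)]
  5. access mango: HIT, count now 3. Cache: [bee(c=1) owl(c=1) mango(c=3)]
  6. access bee: HIT, count now 2. Cache: [owl(c=1) bee(c=2) mango(c=3)]
  7. access lime: MISS. Cache: [owl(c=1) lime(c=1) bee(c=2) mango(c=3)]
  8. access owl: HIT, count now 2. Cache: [lime(c=1) bee(c=2) owl(c=2) mango(c=3)]
  9. access owl: HIT, count now 3. Cache: [lime(c=1) bee(c=2) mango(c=3) owl(c=3)]
  10. access owl: HIT, count now 4. Cache: [lime(c=1) bee(c=2) mango(c=3) owl(c=4)]
  11. access bee: HIT, count now 3. Cache: [lime(c=1) mango(c=3) bee(c=3) owl(c=4)]
  12. access owl: HIT, count now 5. Cache: [lime(c=1) mango(c=3) bee(c=3) owl(c=5)]
Total: 8 hits, 4 misses, 0 evictions

Hit rate = 8/12 = 2/3

Answer: 2/3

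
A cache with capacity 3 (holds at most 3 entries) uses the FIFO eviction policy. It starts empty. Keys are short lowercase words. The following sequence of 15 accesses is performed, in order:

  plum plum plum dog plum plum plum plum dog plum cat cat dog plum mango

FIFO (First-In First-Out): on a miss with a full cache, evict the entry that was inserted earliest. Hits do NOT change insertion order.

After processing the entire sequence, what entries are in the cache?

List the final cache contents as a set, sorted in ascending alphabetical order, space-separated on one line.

FIFO simulation (capacity=3):
  1. access plum: MISS. Cache (old->new): [plum]
  2. access plum: HIT. Cache (old->new): [plum]
  3. access plum: HIT. Cache (old->new): [plum]
  4. access dog: MISS. Cache (old->new): [plum dog]
  5. access plum: HIT. Cache (old->new): [plum dog]
  6. access plum: HIT. Cache (old->new): [plum dog]
  7. access plum: HIT. Cache (old->new): [plum dog]
  8. access plum: HIT. Cache (old->new): [plum dog]
  9. access dog: HIT. Cache (old->new): [plum dog]
  10. access plum: HIT. Cache (old->new): [plum dog]
  11. access cat: MISS. Cache (old->new): [plum dog cat]
  12. access cat: HIT. Cache (old->new): [plum dog cat]
  13. access dog: HIT. Cache (old->new): [plum dog cat]
  14. access plum: HIT. Cache (old->new): [plum dog cat]
  15. access mango: MISS, evict plum. Cache (old->new): [dog cat mango]
Total: 11 hits, 4 misses, 1 evictions

Answer: cat dog mango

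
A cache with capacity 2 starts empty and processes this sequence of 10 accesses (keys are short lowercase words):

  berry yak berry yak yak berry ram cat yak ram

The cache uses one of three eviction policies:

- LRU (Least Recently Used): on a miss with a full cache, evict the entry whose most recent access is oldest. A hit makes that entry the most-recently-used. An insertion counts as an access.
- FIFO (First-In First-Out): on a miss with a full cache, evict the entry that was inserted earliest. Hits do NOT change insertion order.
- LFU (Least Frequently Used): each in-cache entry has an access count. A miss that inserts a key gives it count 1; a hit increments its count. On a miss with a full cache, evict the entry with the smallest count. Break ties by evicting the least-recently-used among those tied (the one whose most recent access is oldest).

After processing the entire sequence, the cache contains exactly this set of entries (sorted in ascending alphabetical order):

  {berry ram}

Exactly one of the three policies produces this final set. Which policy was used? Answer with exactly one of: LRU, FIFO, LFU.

Simulating under each policy and comparing final sets:
  LRU: final set = {ram yak} -> differs
  FIFO: final set = {ram yak} -> differs
  LFU: final set = {berry ram} -> MATCHES target
Only LFU produces the target set.

Answer: LFU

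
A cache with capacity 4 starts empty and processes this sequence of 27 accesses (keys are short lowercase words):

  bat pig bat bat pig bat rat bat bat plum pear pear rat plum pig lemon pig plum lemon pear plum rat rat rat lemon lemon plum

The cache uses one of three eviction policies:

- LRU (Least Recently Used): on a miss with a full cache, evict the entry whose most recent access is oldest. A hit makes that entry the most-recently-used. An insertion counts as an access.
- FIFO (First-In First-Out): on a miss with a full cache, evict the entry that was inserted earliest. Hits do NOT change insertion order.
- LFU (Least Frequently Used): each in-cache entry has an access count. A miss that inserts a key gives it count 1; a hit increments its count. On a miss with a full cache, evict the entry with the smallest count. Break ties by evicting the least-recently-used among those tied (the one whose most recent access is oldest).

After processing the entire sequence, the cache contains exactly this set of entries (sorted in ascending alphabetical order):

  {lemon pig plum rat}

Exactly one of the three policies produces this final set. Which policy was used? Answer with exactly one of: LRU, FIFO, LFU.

Answer: FIFO

Derivation:
Simulating under each policy and comparing final sets:
  LRU: final set = {lemon pear plum rat} -> differs
  FIFO: final set = {lemon pig plum rat} -> MATCHES target
  LFU: final set = {bat pig plum rat} -> differs
Only FIFO produces the target set.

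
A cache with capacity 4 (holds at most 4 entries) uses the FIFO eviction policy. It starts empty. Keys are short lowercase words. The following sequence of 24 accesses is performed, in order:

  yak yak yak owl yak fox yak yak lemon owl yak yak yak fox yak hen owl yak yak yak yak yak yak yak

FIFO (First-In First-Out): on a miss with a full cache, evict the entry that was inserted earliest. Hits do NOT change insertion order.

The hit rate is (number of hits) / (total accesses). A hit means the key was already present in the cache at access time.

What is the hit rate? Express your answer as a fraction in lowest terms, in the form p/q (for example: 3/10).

FIFO simulation (capacity=4):
  1. access yak: MISS. Cache (old->new): [yak]
  2. access yak: HIT. Cache (old->new): [yak]
  3. access yak: HIT. Cache (old->new): [yak]
  4. access owl: MISS. Cache (old->new): [yak owl]
  5. access yak: HIT. Cache (old->new): [yak owl]
  6. access fox: MISS. Cache (old->new): [yak owl fox]
  7. access yak: HIT. Cache (old->new): [yak owl fox]
  8. access yak: HIT. Cache (old->new): [yak owl fox]
  9. access lemon: MISS. Cache (old->new): [yak owl fox lemon]
  10. access owl: HIT. Cache (old->new): [yak owl fox lemon]
  11. access yak: HIT. Cache (old->new): [yak owl fox lemon]
  12. access yak: HIT. Cache (old->new): [yak owl fox lemon]
  13. access yak: HIT. Cache (old->new): [yak owl fox lemon]
  14. access fox: HIT. Cache (old->new): [yak owl fox lemon]
  15. access yak: HIT. Cache (old->new): [yak owl fox lemon]
  16. access hen: MISS, evict yak. Cache (old->new): [owl fox lemon hen]
  17. access owl: HIT. Cache (old->new): [owl fox lemon hen]
  18. access yak: MISS, evict owl. Cache (old->new): [fox lemon hen yak]
  19. access yak: HIT. Cache (old->new): [fox lemon hen yak]
  20. access yak: HIT. Cache (old->new): [fox lemon hen yak]
  21. access yak: HIT. Cache (old->new): [fox lemon hen yak]
  22. access yak: HIT. Cache (old->new): [fox lemon hen yak]
  23. access yak: HIT. Cache (old->new): [fox lemon hen yak]
  24. access yak: HIT. Cache (old->new): [fox lemon hen yak]
Total: 18 hits, 6 misses, 2 evictions

Hit rate = 18/24 = 3/4

Answer: 3/4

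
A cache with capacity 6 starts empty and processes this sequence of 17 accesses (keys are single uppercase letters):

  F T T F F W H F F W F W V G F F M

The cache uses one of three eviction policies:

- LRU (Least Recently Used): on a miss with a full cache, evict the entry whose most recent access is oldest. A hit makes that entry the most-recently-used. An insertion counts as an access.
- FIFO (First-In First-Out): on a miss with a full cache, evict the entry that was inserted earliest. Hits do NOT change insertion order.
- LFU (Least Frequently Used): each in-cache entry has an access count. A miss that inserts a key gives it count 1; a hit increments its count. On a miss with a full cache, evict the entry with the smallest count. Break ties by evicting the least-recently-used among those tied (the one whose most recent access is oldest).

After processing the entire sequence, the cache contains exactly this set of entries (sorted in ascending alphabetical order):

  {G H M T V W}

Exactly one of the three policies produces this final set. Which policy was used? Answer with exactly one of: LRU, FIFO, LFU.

Answer: FIFO

Derivation:
Simulating under each policy and comparing final sets:
  LRU: final set = {F G H M V W} -> differs
  FIFO: final set = {G H M T V W} -> MATCHES target
  LFU: final set = {F G M T V W} -> differs
Only FIFO produces the target set.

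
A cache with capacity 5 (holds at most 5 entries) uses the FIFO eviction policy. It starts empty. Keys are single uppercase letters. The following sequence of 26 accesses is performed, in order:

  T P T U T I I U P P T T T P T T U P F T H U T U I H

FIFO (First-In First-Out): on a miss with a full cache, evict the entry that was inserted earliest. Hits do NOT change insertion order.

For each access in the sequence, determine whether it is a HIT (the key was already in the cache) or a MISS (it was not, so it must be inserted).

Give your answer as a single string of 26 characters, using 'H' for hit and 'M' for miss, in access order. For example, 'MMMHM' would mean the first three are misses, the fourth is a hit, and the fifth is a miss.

Answer: MMHMHMHHHHHHHHHHHHMHMHMHHH

Derivation:
FIFO simulation (capacity=5):
  1. access T: MISS. Cache (old->new): [T]
  2. access P: MISS. Cache (old->new): [T P]
  3. access T: HIT. Cache (old->new): [T P]
  4. access U: MISS. Cache (old->new): [T P U]
  5. access T: HIT. Cache (old->new): [T P U]
  6. access I: MISS. Cache (old->new): [T P U I]
  7. access I: HIT. Cache (old->new): [T P U I]
  8. access U: HIT. Cache (old->new): [T P U I]
  9. access P: HIT. Cache (old->new): [T P U I]
  10. access P: HIT. Cache (old->new): [T P U I]
  11. access T: HIT. Cache (old->new): [T P U I]
  12. access T: HIT. Cache (old->new): [T P U I]
  13. access T: HIT. Cache (old->new): [T P U I]
  14. access P: HIT. Cache (old->new): [T P U I]
  15. access T: HIT. Cache (old->new): [T P U I]
  16. access T: HIT. Cache (old->new): [T P U I]
  17. access U: HIT. Cache (old->new): [T P U I]
  18. access P: HIT. Cache (old->new): [T P U I]
  19. access F: MISS. Cache (old->new): [T P U I F]
  20. access T: HIT. Cache (old->new): [T P U I F]
  21. access H: MISS, evict T. Cache (old->new): [P U I F H]
  22. access U: HIT. Cache (old->new): [P U I F H]
  23. access T: MISS, evict P. Cache (old->new): [U I F H T]
  24. access U: HIT. Cache (old->new): [U I F H T]
  25. access I: HIT. Cache (old->new): [U I F H T]
  26. access H: HIT. Cache (old->new): [U I F H T]
Total: 19 hits, 7 misses, 2 evictions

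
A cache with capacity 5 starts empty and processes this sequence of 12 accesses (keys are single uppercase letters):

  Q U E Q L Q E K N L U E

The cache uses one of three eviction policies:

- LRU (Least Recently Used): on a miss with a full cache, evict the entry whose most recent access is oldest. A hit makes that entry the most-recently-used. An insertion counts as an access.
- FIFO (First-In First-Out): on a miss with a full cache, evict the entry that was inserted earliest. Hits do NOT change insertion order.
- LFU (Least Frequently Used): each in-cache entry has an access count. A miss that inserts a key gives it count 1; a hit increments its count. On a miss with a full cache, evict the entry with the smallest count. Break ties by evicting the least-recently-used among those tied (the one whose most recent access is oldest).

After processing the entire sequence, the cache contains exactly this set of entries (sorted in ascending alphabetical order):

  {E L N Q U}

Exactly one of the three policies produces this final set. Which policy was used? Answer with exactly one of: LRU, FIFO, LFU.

Simulating under each policy and comparing final sets:
  LRU: final set = {E K L N U} -> differs
  FIFO: final set = {E K L N U} -> differs
  LFU: final set = {E L N Q U} -> MATCHES target
Only LFU produces the target set.

Answer: LFU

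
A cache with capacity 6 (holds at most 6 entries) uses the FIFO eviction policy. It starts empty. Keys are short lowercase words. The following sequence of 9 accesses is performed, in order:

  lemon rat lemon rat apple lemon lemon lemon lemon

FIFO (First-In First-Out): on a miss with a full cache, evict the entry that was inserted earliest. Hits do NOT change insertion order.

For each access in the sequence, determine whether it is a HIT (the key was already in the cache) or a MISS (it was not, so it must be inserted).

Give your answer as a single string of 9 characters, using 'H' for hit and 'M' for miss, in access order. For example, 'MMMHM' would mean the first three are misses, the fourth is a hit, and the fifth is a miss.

FIFO simulation (capacity=6):
  1. access lemon: MISS. Cache (old->new): [lemon]
  2. access rat: MISS. Cache (old->new): [lemon rat]
  3. access lemon: HIT. Cache (old->new): [lemon rat]
  4. access rat: HIT. Cache (old->new): [lemon rat]
  5. access apple: MISS. Cache (old->new): [lemon rat apple]
  6. access lemon: HIT. Cache (old->new): [lemon rat apple]
  7. access lemon: HIT. Cache (old->new): [lemon rat apple]
  8. access lemon: HIT. Cache (old->new): [lemon rat apple]
  9. access lemon: HIT. Cache (old->new): [lemon rat apple]
Total: 6 hits, 3 misses, 0 evictions

Answer: MMHHMHHHH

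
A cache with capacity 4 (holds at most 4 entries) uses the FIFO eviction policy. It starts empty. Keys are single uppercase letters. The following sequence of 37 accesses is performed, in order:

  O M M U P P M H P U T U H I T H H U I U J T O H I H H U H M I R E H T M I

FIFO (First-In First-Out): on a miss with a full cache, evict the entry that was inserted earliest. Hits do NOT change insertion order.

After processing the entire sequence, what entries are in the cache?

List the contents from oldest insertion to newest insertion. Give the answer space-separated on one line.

FIFO simulation (capacity=4):
  1. access O: MISS. Cache (old->new): [O]
  2. access M: MISS. Cache (old->new): [O M]
  3. access M: HIT. Cache (old->new): [O M]
  4. access U: MISS. Cache (old->new): [O M U]
  5. access P: MISS. Cache (old->new): [O M U P]
  6. access P: HIT. Cache (old->new): [O M U P]
  7. access M: HIT. Cache (old->new): [O M U P]
  8. access H: MISS, evict O. Cache (old->new): [M U P H]
  9. access P: HIT. Cache (old->new): [M U P H]
  10. access U: HIT. Cache (old->new): [M U P H]
  11. access T: MISS, evict M. Cache (old->new): [U P H T]
  12. access U: HIT. Cache (old->new): [U P H T]
  13. access H: HIT. Cache (old->new): [U P H T]
  14. access I: MISS, evict U. Cache (old->new): [P H T I]
  15. access T: HIT. Cache (old->new): [P H T I]
  16. access H: HIT. Cache (old->new): [P H T I]
  17. access H: HIT. Cache (old->new): [P H T I]
  18. access U: MISS, evict P. Cache (old->new): [H T I U]
  19. access I: HIT. Cache (old->new): [H T I U]
  20. access U: HIT. Cache (old->new): [H T I U]
  21. access J: MISS, evict H. Cache (old->new): [T I U J]
  22. access T: HIT. Cache (old->new): [T I U J]
  23. access O: MISS, evict T. Cache (old->new): [I U J O]
  24. access H: MISS, evict I. Cache (old->new): [U J O H]
  25. access I: MISS, evict U. Cache (old->new): [J O H I]
  26. access H: HIT. Cache (old->new): [J O H I]
  27. access H: HIT. Cache (old->new): [J O H I]
  28. access U: MISS, evict J. Cache (old->new): [O H I U]
  29. access H: HIT. Cache (old->new): [O H I U]
  30. access M: MISS, evict O. Cache (old->new): [H I U M]
  31. access I: HIT. Cache (old->new): [H I U M]
  32. access R: MISS, evict H. Cache (old->new): [I U M R]
  33. access E: MISS, evict I. Cache (old->new): [U M R E]
  34. access H: MISS, evict U. Cache (old->new): [M R E H]
  35. access T: MISS, evict M. Cache (old->new): [R E H T]
  36. access M: MISS, evict R. Cache (old->new): [E H T M]
  37. access I: MISS, evict E. Cache (old->new): [H T M I]
Total: 17 hits, 20 misses, 16 evictions

Answer: H T M I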